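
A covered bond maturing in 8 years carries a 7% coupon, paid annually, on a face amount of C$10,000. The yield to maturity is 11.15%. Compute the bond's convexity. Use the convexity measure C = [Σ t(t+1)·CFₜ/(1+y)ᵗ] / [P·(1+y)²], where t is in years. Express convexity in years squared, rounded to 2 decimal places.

With y = 0.1115:
  t   CF        PV=CF/(1+0.1115)^t    t·PV        t(t+1)·PV
  1       700.00       629.7796       629.7796       1,259.5592
  2       700.00       566.6033     1,133.2066       3,399.6198
  3       700.00       509.7646     1,529.2937       6,117.1747
  4       700.00       458.6276     1,834.5103       9,172.5517
  5       700.00       412.6204     2,063.1020      12,378.6123
  6       700.00       371.2284     2,227.3706      15,591.5944
  7       700.00       333.9887     2,337.9209      18,703.3671
  8    10,700.00     4,593.1226    36,744.9811     330,704.8299
  Σ                  7,875.7352    48,500.1649     397,327.3091
P = 7,875.7352.
Convexity = Σ t(t+1)·PV / [P·(1+y)²] = 397,327.3091 / (7,875.7352 × 1.235432) = 40.83555.

40.84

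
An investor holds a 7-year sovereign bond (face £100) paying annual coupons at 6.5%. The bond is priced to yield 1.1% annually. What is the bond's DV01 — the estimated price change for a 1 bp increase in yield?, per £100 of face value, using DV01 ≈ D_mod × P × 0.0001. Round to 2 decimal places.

£0.08

Periodic yield y = 0.011.
  t   CF        PV=CF/(1+0.011)^t    t·PV
  1         6.50         6.4293         6.4293
  2         6.50         6.3593        12.7187
  3         6.50         6.2901        18.8704
  4         6.50         6.2217        24.8868
  5         6.50         6.1540        30.7700
  6         6.50         6.0870        36.5223
  7       106.50        98.6487       690.5411
  Σ                    136.1902       820.7385
P = 136.1902; D_Mac = 6.02641 yrs; D_mod = 5.96084 yrs.
DV01 ≈ 5.96084 × 136.1902 × 0.0001 = 0.081181.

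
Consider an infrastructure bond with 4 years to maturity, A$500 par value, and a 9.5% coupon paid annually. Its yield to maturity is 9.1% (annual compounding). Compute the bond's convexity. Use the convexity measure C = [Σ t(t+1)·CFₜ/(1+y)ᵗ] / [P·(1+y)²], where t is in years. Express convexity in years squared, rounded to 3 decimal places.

14.091

With y = 0.091:
  t   CF        PV=CF/(1+0.091)^t    t·PV        t(t+1)·PV
  1        47.50        43.5380        43.5380          87.0761
  2        47.50        39.9065        79.8131         239.4393
  3        47.50        36.5779       109.7338         438.9354
  4       547.50       386.4427     1,545.7708       7,728.8542
  Σ                    506.4652     1,778.8558       8,494.3050
P = 506.4652.
Convexity = Σ t(t+1)·PV / [P·(1+y)²] = 8,494.3050 / (506.4652 × 1.190281) = 14.09057.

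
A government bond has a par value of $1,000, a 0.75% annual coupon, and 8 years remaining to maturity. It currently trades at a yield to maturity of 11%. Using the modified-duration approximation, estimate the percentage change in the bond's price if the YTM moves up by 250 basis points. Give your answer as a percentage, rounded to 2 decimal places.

Periodic yield y = 0.11. Modified duration first:
  t   CF        PV=CF/(1+0.11)^t    t·PV
  1         7.50         6.7568         6.7568
  2         7.50         6.0872        12.1743
  3         7.50         5.4839        16.4518
  4         7.50         4.9405        19.7619
  5         7.50         4.4509        22.2544
  6         7.50         4.0098        24.0588
  7         7.50         3.6124        25.2871
  8     1,007.50       437.1809     3,497.4476
  Σ                    472.5224     3,624.1927
P = 472.5224; D_Mac = 7.66989 yrs; D_mod = 7.66989/(1+0.11) = 6.90981 yrs.
ΔP/P ≈ -D_mod · Δy = -6.90981 × (+0.025) = -0.172745 = -17.2745%.

-17.27%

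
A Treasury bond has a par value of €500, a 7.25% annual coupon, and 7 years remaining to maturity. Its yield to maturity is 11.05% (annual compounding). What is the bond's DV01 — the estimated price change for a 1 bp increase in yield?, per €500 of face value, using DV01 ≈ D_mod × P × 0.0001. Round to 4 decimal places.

€0.2064

Periodic yield y = 0.1105.
  t   CF        PV=CF/(1+0.1105)^t    t·PV
  1        36.25        32.6430        32.6430
  2        36.25        29.3948        58.7897
  3        36.25        26.4699        79.4097
  4        36.25        23.8360        95.3441
  5        36.25        21.4642       107.3211
  6        36.25        19.3284       115.9706
  7       536.25       257.4764     1,802.3345
  Σ                    410.6127     2,291.8126
P = 410.6127; D_Mac = 5.58145 yrs; D_mod = 5.02607 yrs.
DV01 ≈ 5.02607 × 410.6127 × 0.0001 = 0.206377.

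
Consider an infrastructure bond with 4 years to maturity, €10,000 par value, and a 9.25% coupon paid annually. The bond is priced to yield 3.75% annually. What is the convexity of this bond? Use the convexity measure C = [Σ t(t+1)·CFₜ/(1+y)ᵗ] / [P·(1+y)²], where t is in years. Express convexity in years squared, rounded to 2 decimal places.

15.90

With y = 0.0375:
  t   CF        PV=CF/(1+0.0375)^t    t·PV        t(t+1)·PV
  1       925.00       891.5663       891.5663       1,783.1325
  2       925.00       859.3410     1,718.6820       5,156.0459
  3       925.00       828.2805     2,484.8414       9,939.3655
  4    10,925.00     9,429.0736    37,716.2943     188,581.4713
  Σ                 12,008.2613    42,811.3839     205,460.0152
P = 12,008.2613.
Convexity = Σ t(t+1)·PV / [P·(1+y)²] = 205,460.0152 / (12,008.2613 × 1.076406) = 15.89538.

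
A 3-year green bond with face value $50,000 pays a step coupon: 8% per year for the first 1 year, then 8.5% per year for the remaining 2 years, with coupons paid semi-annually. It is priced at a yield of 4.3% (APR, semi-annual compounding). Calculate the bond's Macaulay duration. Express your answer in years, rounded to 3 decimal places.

Periodic yield y = 0.0215. Discount each cash flow and weight by its period:
  t   CF        PV=CF/(1+0.0215)^t    t·PV
  1     2,000.00     1,957.9050     1,957.9050
  2     2,000.00     1,916.6961     3,833.3922
  3     2,125.00     1,993.6266     5,980.8798
  4     2,125.00     1,951.6658     7,806.6632
  5     2,125.00     1,910.5881     9,552.9407
  6    52,125.00    45,879.2006   275,275.2036
  Σ                 55,609.6823   304,406.9846
Price P = Σ PV = 55,609.6823.
Macaulay duration = Σ(t·PV) / P = 304,406.9846 / 55,609.6823 = 5.47399 half-year periods.
In years: 5.47399 / 2 = 2.73700 years.

2.737 years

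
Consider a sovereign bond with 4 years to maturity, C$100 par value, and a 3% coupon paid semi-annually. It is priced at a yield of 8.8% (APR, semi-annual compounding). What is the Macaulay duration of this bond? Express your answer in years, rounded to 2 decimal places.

Periodic yield y = 0.044. Discount each cash flow and weight by its period:
  t   CF        PV=CF/(1+0.044)^t    t·PV
  1         1.50         1.4368         1.4368
  2         1.50         1.3762         2.7525
  3         1.50         1.3182         3.9547
  4         1.50         1.2627         5.0507
  5         1.50         1.2095         6.0473
  6         1.50         1.1585         6.9509
  7         1.50         1.1097         7.7676
  8       101.50        71.9220       575.3764
  Σ                     80.7935       609.3367
Price P = Σ PV = 80.7935.
Macaulay duration = Σ(t·PV) / P = 609.3367 / 80.7935 = 7.54190 half-year periods.
In years: 7.54190 / 2 = 3.77095 years.

3.77 years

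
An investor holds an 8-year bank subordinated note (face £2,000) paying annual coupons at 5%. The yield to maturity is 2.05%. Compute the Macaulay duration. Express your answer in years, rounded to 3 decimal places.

Periodic yield y = 0.0205. Discount each cash flow and weight by its year:
  t   CF        PV=CF/(1+0.0205)^t    t·PV
  1       100.00        97.9912        97.9912
  2       100.00        96.0227       192.0454
  3       100.00        94.0938       282.2814
  4       100.00        92.2036       368.8145
  5       100.00        90.3514       451.7571
  6       100.00        88.5364       531.2185
  7       100.00        86.7579       607.3052
  8     2,100.00     1,785.3165    14,282.5321
  Σ                  2,431.2735    16,813.9453
Price P = Σ PV = 2,431.2735.
Macaulay duration = Σ(t·PV) / P = 16,813.9453 / 2,431.2735 = 6.91569 years.

6.916 years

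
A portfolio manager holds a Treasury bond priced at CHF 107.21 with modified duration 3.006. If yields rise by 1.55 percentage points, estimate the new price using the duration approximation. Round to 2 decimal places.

Duration approximation: ΔP/P ≈ -D_mod · Δy = -3.006 × (+0.0155) = -0.046593.
New price ≈ 107.21 × (1 - 0.046593) = 102.21476447.

CHF 102.21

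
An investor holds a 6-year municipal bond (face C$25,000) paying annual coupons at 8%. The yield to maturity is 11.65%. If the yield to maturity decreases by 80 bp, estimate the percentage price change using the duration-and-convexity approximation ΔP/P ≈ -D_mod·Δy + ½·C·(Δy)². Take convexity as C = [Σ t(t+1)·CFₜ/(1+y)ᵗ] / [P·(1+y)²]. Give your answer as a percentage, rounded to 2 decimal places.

With y = 0.1165:
  t   CF        PV=CF/(1+0.1165)^t    t·PV        t(t+1)·PV
  1     2,000.00     1,791.3121     1,791.3121       3,582.6243
  2     2,000.00     1,604.3996     3,208.7992       9,626.3975
  3     2,000.00     1,436.9902     4,310.9707      17,243.8827
  4     2,000.00     1,287.0490     5,148.1961      25,740.9803
  5     2,000.00     1,152.7533     5,763.7663      34,582.5978
  6    27,000.00    13,938.3511    83,630.1065     585,410.7458
  Σ                 21,210.8553   103,853.1509     676,187.2283
P = 21,210.8553; D_Mac = 4.89623 yrs; D_mod = 4.38533 yrs; C = 25.57357.
Duration effect: -4.38533 × (-0.008) = +0.035083
Convexity effect: 0.5 × 25.57357 × (-0.008)² = +0.0008184
ΔP/P ≈ +0.035083 + 0.0008184 = +0.035901 = +3.5901%.

+3.59%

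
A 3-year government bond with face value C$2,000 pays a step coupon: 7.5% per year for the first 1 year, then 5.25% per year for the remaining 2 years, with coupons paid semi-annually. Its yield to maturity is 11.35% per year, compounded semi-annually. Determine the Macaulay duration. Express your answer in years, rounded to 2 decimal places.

Periodic yield y = 0.05675. Discount each cash flow and weight by its period:
  t   CF        PV=CF/(1+0.05675)^t    t·PV
  1        75.00        70.9723        70.9723
  2        75.00        67.1609       134.3219
  3        52.50        44.4880       133.4639
  4        52.50        42.0989       168.3954
  5        52.50        39.8380       199.1902
  6     2,052.50     1,473.8376     8,843.0255
  Σ                  1,738.3957     9,549.3692
Price P = Σ PV = 1,738.3957.
Macaulay duration = Σ(t·PV) / P = 9,549.3692 / 1,738.3957 = 5.49321 half-year periods.
In years: 5.49321 / 2 = 2.74660 years.

2.75 years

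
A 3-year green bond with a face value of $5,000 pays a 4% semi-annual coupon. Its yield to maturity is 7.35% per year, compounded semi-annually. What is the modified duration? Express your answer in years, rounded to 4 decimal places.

Periodic yield y = 0.03675. First find Macaulay duration:
  t   CF        PV=CF/(1+0.03675)^t    t·PV
  1       100.00        96.4553        96.4553
  2       100.00        93.0362       186.0724
  3       100.00        89.7383       269.2149
  4       100.00        86.5573       346.2293
  5       100.00        83.4891       417.4455
  6     5,100.00     4,107.0114    24,642.0686
  Σ                  4,556.2876    25,957.4860
P = 4,556.2876; Macaulay duration = 25,957.4860 / 4,556.2876 = 5.69707 half-year periods = 2.84853 years.
Modified duration = D_Mac / (1 + y) = 2.84853 / 1.03675 = 2.74756 years.

2.7476 years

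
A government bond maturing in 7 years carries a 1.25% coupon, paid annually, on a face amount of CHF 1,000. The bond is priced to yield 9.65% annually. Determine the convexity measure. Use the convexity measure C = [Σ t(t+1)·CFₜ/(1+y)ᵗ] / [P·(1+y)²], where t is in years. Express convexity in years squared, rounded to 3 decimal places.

With y = 0.0965:
  t   CF        PV=CF/(1+0.0965)^t    t·PV        t(t+1)·PV
  1        12.50        11.3999        11.3999          22.7998
  2        12.50        10.3966        20.7933          62.3798
  3        12.50         9.4817        28.4450         113.7798
  4        12.50         8.6472        34.5888         172.9440
  5        12.50         7.8862        39.4309         236.5855
  6        12.50         7.1921        43.1528         302.0699
  7     1,012.50       531.2936     3,719.0552      29,752.4413
  Σ                    586.2973     3,896.8659      30,663.0001
P = 586.2973.
Convexity = Σ t(t+1)·PV / [P·(1+y)²] = 30,663.0001 / (586.2973 × 1.202312) = 43.49902.

43.499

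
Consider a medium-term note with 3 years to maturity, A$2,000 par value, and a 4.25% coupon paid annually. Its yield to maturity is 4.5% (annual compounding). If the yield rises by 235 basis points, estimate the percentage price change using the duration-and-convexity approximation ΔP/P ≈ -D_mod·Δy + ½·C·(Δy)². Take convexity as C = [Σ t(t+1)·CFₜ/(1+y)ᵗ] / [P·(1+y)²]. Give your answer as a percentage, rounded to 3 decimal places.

-6.187%

With y = 0.045:
  t   CF        PV=CF/(1+0.045)^t    t·PV        t(t+1)·PV
  1        85.00        81.3397        81.3397         162.6794
  2        85.00        77.8370       155.6741         467.0223
  3     2,085.00     1,827.0784     5,481.2353      21,924.9410
  Σ                  1,986.2552     5,718.2491      22,554.6427
P = 1,986.2552; D_Mac = 2.87891 yrs; D_mod = 2.75494 yrs; C = 10.39844.
Duration effect: -2.75494 × (+0.0235) = -0.064741
Convexity effect: 0.5 × 10.39844 × (0.0235)² = +0.0028713
ΔP/P ≈ -0.064741 + 0.0028713 = -0.061870 = -6.1870%.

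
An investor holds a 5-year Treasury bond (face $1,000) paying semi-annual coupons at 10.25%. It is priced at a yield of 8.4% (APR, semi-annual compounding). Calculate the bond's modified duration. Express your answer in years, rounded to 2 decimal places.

3.91 years

Periodic yield y = 0.042. First find Macaulay duration:
  t   CF        PV=CF/(1+0.042)^t    t·PV
  1        51.25        49.1843        49.1843
  2        51.25        47.2018        94.4036
  3        51.25        45.2992       135.8977
  4        51.25        43.4733       173.8934
  5        51.25        41.7211       208.6053
  6        51.25        40.0394       240.2364
  7        51.25        38.4255       268.9787
  8        51.25        36.8767       295.0136
  9        51.25        35.3903       318.5128
  10    1,051.25       696.6727     6,966.7274
  Σ                  1,074.2843     8,751.4531
P = 1,074.2843; Macaulay duration = 8,751.4531 / 1,074.2843 = 8.14631 half-year periods = 4.07315 years.
Modified duration = D_Mac / (1 + y) = 4.07315 / 1.042 = 3.90898 years.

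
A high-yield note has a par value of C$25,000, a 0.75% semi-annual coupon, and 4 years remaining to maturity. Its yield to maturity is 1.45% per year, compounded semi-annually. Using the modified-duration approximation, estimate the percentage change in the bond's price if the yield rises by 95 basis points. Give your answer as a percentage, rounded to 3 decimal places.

-3.723%

Periodic yield y = 0.00725. Modified duration first:
  t   CF        PV=CF/(1+0.00725)^t    t·PV
  1        93.75        93.0752        93.0752
  2        93.75        92.4053       184.8105
  3        93.75        91.7402       275.2205
  4        93.75        91.0798       364.3193
  5        93.75        90.4242       452.1212
  6        93.75        89.7734       538.6403
  7        93.75        89.1272       623.8905
  8    25,093.75    23,684.6711   189,477.3689
  Σ                 24,322.2964   192,009.4465
P = 24,322.2964; D_Mac = 7.89438 half-year periods = 3.94719 yrs; D_mod = 3.94719/(1+0.00725) = 3.91878 yrs.
ΔP/P ≈ -D_mod · Δy = -3.91878 × (+0.0095) = -0.037228 = -3.7228%.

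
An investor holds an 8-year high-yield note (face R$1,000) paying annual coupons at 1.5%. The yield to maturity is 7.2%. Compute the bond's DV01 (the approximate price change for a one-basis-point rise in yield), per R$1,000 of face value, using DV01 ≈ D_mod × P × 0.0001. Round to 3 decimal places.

R$0.462

Periodic yield y = 0.072.
  t   CF        PV=CF/(1+0.072)^t    t·PV
  1        15.00        13.9925        13.9925
  2        15.00        13.0527        26.1055
  3        15.00        12.1761        36.5282
  4        15.00        11.3583        45.4331
  5        15.00        10.5954        52.9770
  6        15.00         9.8838        59.3026
  7        15.00         9.2199        64.5395
  8     1,015.00       581.9796     4,655.8368
  Σ                    662.2583     4,954.7152
P = 662.2583; D_Mac = 7.48154 yrs; D_mod = 6.97905 yrs.
DV01 ≈ 6.97905 × 662.2583 × 0.0001 = 0.462194.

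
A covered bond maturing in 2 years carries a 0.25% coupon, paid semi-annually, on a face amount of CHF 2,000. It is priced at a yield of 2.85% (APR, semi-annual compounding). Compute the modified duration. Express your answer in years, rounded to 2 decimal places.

Periodic yield y = 0.01425. First find Macaulay duration:
  t   CF        PV=CF/(1+0.01425)^t    t·PV
  1         2.50         2.4649         2.4649
  2         2.50         2.4302         4.8605
  3         2.50         2.3961         7.1883
  4     2,002.50     1,892.3108     7,569.2430
  Σ                  1,899.6020     7,583.7567
P = 1,899.6020; Macaulay duration = 7,583.7567 / 1,899.6020 = 3.99229 half-year periods = 1.99614 years.
Modified duration = D_Mac / (1 + y) = 1.99614 / 1.01425 = 1.96810 years.

1.97 years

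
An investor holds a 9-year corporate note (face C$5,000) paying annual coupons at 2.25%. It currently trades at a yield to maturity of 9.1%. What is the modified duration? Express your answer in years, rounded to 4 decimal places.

7.2961 years

Periodic yield y = 0.091. First find Macaulay duration:
  t   CF        PV=CF/(1+0.091)^t    t·PV
  1       112.50       103.1164       103.1164
  2       112.50        94.5155       189.0310
  3       112.50        86.6320       259.8960
  4       112.50        79.4060       317.6241
  5       112.50        72.7828       363.9140
  6       112.50        66.7120       400.2721
  7       112.50        61.1476       428.0331
  8       112.50        56.0473       448.3782
  9     5,112.50     2,334.5897    21,011.3073
  Σ                  2,954.9493    23,521.5722
P = 2,954.9493; Macaulay duration = 23,521.5722 / 2,954.9493 = 7.96006 years.
Modified duration = D_Mac / (1 + y) = 7.96006 / 1.091 = 7.29611 years.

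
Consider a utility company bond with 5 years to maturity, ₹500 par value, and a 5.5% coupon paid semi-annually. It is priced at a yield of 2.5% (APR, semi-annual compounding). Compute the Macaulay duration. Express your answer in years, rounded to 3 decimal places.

Periodic yield y = 0.0125. Discount each cash flow and weight by its period:
  t   CF        PV=CF/(1+0.0125)^t    t·PV
  1        13.75        13.5802        13.5802
  2        13.75        13.4126        26.8252
  3        13.75        13.2470        39.7410
  4        13.75        13.0835        52.3338
  5        13.75        12.9219        64.6097
  6        13.75        12.7624        76.5744
  7        13.75        12.6048        88.2339
  8        13.75        12.4492        99.5938
  9        13.75        12.2955       110.6598
  10      513.75       453.7342     4,537.3420
  Σ                    570.0914     5,109.4939
Price P = Σ PV = 570.0914.
Macaulay duration = Σ(t·PV) / P = 5,109.4939 / 570.0914 = 8.96259 half-year periods.
In years: 8.96259 / 2 = 4.48129 years.

4.481 years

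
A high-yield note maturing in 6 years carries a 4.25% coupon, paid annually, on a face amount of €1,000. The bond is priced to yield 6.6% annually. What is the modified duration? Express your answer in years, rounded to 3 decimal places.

5.046 years

Periodic yield y = 0.066. First find Macaulay duration:
  t   CF        PV=CF/(1+0.066)^t    t·PV
  1        42.50        39.8687        39.8687
  2        42.50        37.4003        74.8005
  3        42.50        35.0847       105.2540
  4        42.50        32.9124       131.6498
  5        42.50        30.8747       154.3736
  6     1,042.50       710.4489     4,262.6933
  Σ                    886.5896     4,768.6398
P = 886.5896; Macaulay duration = 4,768.6398 / 886.5896 = 5.37863 years.
Modified duration = D_Mac / (1 + y) = 5.37863 / 1.066 = 5.04562 years.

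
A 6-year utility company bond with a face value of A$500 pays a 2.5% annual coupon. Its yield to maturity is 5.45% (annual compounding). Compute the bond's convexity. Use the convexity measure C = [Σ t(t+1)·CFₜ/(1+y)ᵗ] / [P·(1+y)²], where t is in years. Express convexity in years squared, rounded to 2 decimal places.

With y = 0.0545:
  t   CF        PV=CF/(1+0.0545)^t    t·PV        t(t+1)·PV
  1        12.50        11.8540        11.8540          23.7079
  2        12.50        11.2413        22.4826          67.4478
  3        12.50        10.6603        31.9810         127.9238
  4        12.50        10.1094        40.4374         202.1872
  5        12.50         9.5869        47.9344         287.6063
  6       512.50       372.7472     2,236.4831      15,655.3815
  Σ                    426.1990     2,391.1724      16,364.2546
P = 426.1990.
Convexity = Σ t(t+1)·PV / [P·(1+y)²] = 16,364.2546 / (426.1990 × 1.111970) = 34.52953.

34.53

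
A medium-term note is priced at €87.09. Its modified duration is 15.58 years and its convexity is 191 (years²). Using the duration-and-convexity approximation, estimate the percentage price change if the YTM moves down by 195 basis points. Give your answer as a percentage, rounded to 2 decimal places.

Duration effect: -D_mod·Δy = -15.58 × (-0.0195) = +0.303810
Convexity effect: ½·C·(Δy)² = 0.5 × 191 × (-0.0195)² = +0.036313875
ΔP/P ≈ +0.303810 + 0.036313875 = +0.340123875
= +34.0123875%.

+34.01%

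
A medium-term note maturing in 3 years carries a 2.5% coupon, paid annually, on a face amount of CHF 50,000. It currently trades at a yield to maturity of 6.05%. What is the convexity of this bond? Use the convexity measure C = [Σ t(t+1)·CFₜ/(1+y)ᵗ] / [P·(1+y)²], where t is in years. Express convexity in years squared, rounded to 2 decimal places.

10.31

With y = 0.0605:
  t   CF        PV=CF/(1+0.0605)^t    t·PV        t(t+1)·PV
  1     1,250.00     1,178.6893     1,178.6893       2,357.3786
  2     1,250.00     1,111.4468     2,222.8935       6,668.6806
  3    51,250.00    42,969.6535   128,908.9604     515,635.8415
  Σ                 45,259.7895   132,310.5432     524,661.9007
P = 45,259.7895.
Convexity = Σ t(t+1)·PV / [P·(1+y)²] = 524,661.9007 / (45,259.7895 × 1.124660) = 10.30732.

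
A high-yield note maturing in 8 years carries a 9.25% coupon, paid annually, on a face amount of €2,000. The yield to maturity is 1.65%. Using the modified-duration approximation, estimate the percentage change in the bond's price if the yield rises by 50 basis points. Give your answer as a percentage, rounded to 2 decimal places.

Periodic yield y = 0.0165. Modified duration first:
  t   CF        PV=CF/(1+0.0165)^t    t·PV
  1       185.00       181.9970       181.9970
  2       185.00       179.0428       358.0857
  3       185.00       176.1366       528.4098
  4       185.00       173.2775       693.1100
  5       185.00       170.4648       852.3242
  6       185.00       167.6978     1,006.1870
  7       185.00       164.9757     1,154.8301
  8     2,185.00     1,916.8688    15,334.9500
  Σ                  3,130.4611    20,109.8938
P = 3,130.4611; D_Mac = 6.42394 yrs; D_mod = 6.42394/(1+0.0165) = 6.31967 yrs.
ΔP/P ≈ -D_mod · Δy = -6.31967 × (+0.005) = -0.031598 = -3.1598%.

-3.16%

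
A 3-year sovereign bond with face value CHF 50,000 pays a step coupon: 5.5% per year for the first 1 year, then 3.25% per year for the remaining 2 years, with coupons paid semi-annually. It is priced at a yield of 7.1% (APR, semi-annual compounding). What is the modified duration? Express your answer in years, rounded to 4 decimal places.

Periodic yield y = 0.0355. First find Macaulay duration:
  t   CF        PV=CF/(1+0.0355)^t    t·PV
  1     1,375.00     1,327.8609     1,327.8609
  2     1,375.00     1,282.3379     2,564.6759
  3       812.50       731.7674     2,195.3022
  4       812.50       706.6803     2,826.7210
  5       812.50       682.4532     3,412.2658
  6    50,812.50    41,216.3893   247,298.3359
  Σ                 45,947.4890   259,625.1618
P = 45,947.4890; Macaulay duration = 259,625.1618 / 45,947.4890 = 5.65048 half-year periods = 2.82524 years.
Modified duration = D_Mac / (1 + y) = 2.82524 / 1.0355 = 2.72838 years.

2.7284 years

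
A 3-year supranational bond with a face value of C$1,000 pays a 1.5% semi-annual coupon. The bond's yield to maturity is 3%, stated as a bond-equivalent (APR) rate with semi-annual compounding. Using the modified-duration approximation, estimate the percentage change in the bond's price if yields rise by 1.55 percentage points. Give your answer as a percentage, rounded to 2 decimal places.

Periodic yield y = 0.015. Modified duration first:
  t   CF        PV=CF/(1+0.015)^t    t·PV
  1         7.50         7.3892         7.3892
  2         7.50         7.2800        14.5599
  3         7.50         7.1724        21.5171
  4         7.50         7.0664        28.2655
  5         7.50         6.9620        34.8098
  6     1,007.50       921.4013     5,528.4076
  Σ                    957.2711     5,634.9491
P = 957.2711; D_Mac = 5.88647 half-year periods = 2.94324 yrs; D_mod = 2.94324/(1+0.015) = 2.89974 yrs.
ΔP/P ≈ -D_mod · Δy = -2.89974 × (+0.0155) = -0.044946 = -4.4946%.

-4.49%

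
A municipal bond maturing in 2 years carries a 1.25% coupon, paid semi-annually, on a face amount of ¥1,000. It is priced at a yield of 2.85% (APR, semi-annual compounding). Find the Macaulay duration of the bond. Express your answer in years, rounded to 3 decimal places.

1.981 years

Periodic yield y = 0.01425. Discount each cash flow and weight by its period:
  t   CF        PV=CF/(1+0.01425)^t    t·PV
  1         6.25         6.1622         6.1622
  2         6.25         6.0756        12.1512
  3         6.25         5.9903        17.9708
  4     1,006.25       950.8803     3,803.5210
  Σ                    969.1083     3,839.8052
Price P = Σ PV = 969.1083.
Macaulay duration = Σ(t·PV) / P = 3,839.8052 / 969.1083 = 3.96220 half-year periods.
In years: 3.96220 / 2 = 1.98110 years.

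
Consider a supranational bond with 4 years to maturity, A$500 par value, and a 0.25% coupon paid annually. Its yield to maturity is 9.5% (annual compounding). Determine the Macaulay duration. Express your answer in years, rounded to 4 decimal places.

3.9816 years

Periodic yield y = 0.095. Discount each cash flow and weight by its year:
  t   CF        PV=CF/(1+0.095)^t    t·PV
  1         1.25         1.1416         1.1416
  2         1.25         1.0425         2.0850
  3         1.25         0.9521         2.8562
  4       501.25       348.6566     1,394.6265
  Σ                    351.7927     1,400.7092
Price P = Σ PV = 351.7927.
Macaulay duration = Σ(t·PV) / P = 1,400.7092 / 351.7927 = 3.98163 years.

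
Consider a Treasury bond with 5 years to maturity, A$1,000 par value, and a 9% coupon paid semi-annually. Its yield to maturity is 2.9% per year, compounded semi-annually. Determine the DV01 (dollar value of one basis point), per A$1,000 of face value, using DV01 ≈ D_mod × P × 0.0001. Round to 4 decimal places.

Periodic yield y = 0.0145.
  t   CF        PV=CF/(1+0.0145)^t    t·PV
  1        45.00        44.3568        44.3568
  2        45.00        43.7228        87.4457
  3        45.00        43.0979       129.2938
  4        45.00        42.4819       169.9277
  5        45.00        41.8748       209.3738
  6        45.00        41.2762       247.6575
  7        45.00        40.6863       284.8041
  8        45.00        40.1048       320.8382
  9        45.00        39.5316       355.7841
  10    1,045.00       904.8900     9,048.8997
  Σ                  1,282.0231    10,898.3814
P = 1,282.0231; D_Mac = 8.50092 half-year periods = 4.25046 yrs; D_mod = 4.18971 yrs.
DV01 ≈ 4.18971 × 1,282.0231 × 0.0001 = 0.537131.

A$0.5371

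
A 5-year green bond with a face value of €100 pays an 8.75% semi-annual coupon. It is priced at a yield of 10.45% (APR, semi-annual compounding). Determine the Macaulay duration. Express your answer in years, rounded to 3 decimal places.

4.121 years

Periodic yield y = 0.05225. Discount each cash flow and weight by its period:
  t   CF        PV=CF/(1+0.05225)^t    t·PV
  1        4.375         4.1578         4.1578
  2        4.375         3.9513         7.9026
  3        4.375         3.7551        11.2653
  4        4.375         3.5686        14.2745
  5        4.375         3.3914        16.9572
  6        4.375         3.2230        19.3382
  7        4.375         3.0630        21.4409
  8        4.375         2.9109        23.2872
  9        4.375         2.7664        24.8972
  10     104.375        62.7202       627.2016
  Σ                     93.5077       770.7224
Price P = Σ PV = 93.5077.
Macaulay duration = Σ(t·PV) / P = 770.7224 / 93.5077 = 8.24235 half-year periods.
In years: 8.24235 / 2 = 4.12117 years.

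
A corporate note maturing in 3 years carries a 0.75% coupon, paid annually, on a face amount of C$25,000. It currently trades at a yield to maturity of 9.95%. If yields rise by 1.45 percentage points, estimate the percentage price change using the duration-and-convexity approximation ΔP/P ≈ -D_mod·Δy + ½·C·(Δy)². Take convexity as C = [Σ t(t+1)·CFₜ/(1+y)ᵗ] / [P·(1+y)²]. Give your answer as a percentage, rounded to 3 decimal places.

-3.819%

With y = 0.0995:
  t   CF        PV=CF/(1+0.0995)^t    t·PV        t(t+1)·PV
  1       187.50       170.5321       170.5321         341.0641
  2       187.50       155.0996       310.1993         930.5979
  3    25,187.50    18,949.5701    56,848.7104     227,394.8415
  Σ                 19,275.2018    57,329.4417     228,666.5035
P = 19,275.2018; D_Mac = 2.97426 yrs; D_mod = 2.70510 yrs; C = 9.81326.
Duration effect: -2.70510 × (+0.0145) = -0.039224
Convexity effect: 0.5 × 9.81326 × (0.0145)² = +0.0010316
ΔP/P ≈ -0.039224 + 0.0010316 = -0.038192 = -3.8192%.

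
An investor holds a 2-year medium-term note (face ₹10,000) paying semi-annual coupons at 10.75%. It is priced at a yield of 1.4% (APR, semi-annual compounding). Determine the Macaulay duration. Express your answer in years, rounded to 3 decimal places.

1.865 years

Periodic yield y = 0.007. Discount each cash flow and weight by its period:
  t   CF        PV=CF/(1+0.007)^t    t·PV
  1       537.50       533.7637       533.7637
  2       537.50       530.0533     1,060.1066
  3       537.50       526.3687     1,579.1061
  4    10,537.50    10,247.5420    40,990.1679
  Σ                 11,837.7276    44,163.1442
Price P = Σ PV = 11,837.7276.
Macaulay duration = Σ(t·PV) / P = 44,163.1442 / 11,837.7276 = 3.73071 half-year periods.
In years: 3.73071 / 2 = 1.86536 years.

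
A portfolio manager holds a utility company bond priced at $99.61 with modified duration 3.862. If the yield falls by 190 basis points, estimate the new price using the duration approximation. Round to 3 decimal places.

$106.919

Duration approximation: ΔP/P ≈ -D_mod · Δy = -3.862 × (-0.019) = +0.073378.
New price ≈ 99.61 × (1 + 0.073378) = 106.91918258.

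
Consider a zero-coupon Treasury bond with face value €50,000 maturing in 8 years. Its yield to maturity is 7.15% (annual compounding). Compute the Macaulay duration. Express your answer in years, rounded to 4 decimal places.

8.0000 years

A zero-coupon bond has a single cash flow at maturity, so its Macaulay duration equals its maturity: 8 years.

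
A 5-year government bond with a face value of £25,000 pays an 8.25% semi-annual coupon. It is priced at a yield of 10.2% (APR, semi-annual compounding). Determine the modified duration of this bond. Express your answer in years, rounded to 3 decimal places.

Periodic yield y = 0.051. First find Macaulay duration:
  t   CF        PV=CF/(1+0.051)^t    t·PV
  1     1,031.25       981.2084       981.2084
  2     1,031.25       933.5950     1,867.1901
  3     1,031.25       888.2921     2,664.8764
  4     1,031.25       845.1876     3,380.7502
  5     1,031.25       804.1747     4,020.8733
  6     1,031.25       765.1519     4,590.9114
  7     1,031.25       728.0227     5,096.1592
  8     1,031.25       692.6953     5,541.5623
  9     1,031.25       659.0821     5,931.7389
  10   26,031.25    15,829.5243   158,295.2426
  Σ                 23,126.9340   192,370.5128
P = 23,126.9340; Macaulay duration = 192,370.5128 / 23,126.9340 = 8.31803 half-year periods = 4.15901 years.
Modified duration = D_Mac / (1 + y) = 4.15901 / 1.051 = 3.95720 years.

3.957 years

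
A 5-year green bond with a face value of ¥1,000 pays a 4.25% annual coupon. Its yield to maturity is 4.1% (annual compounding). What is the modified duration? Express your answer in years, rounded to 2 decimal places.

4.43 years

Periodic yield y = 0.041. First find Macaulay duration:
  t   CF        PV=CF/(1+0.041)^t    t·PV
  1        42.50        40.8261        40.8261
  2        42.50        39.2182        78.4364
  3        42.50        37.6736       113.0207
  4        42.50        36.1898       144.7591
  5     1,042.50       852.7514     4,263.7568
  Σ                  1,006.6590     4,640.7991
P = 1,006.6590; Macaulay duration = 4,640.7991 / 1,006.6590 = 4.61010 years.
Modified duration = D_Mac / (1 + y) = 4.61010 / 1.041 = 4.42853 years.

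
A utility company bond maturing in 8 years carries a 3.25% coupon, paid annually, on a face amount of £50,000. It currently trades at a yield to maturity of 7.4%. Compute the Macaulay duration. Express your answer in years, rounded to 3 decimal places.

7.021 years

Periodic yield y = 0.074. Discount each cash flow and weight by its year:
  t   CF        PV=CF/(1+0.074)^t    t·PV
  1     1,625.00     1,513.0354     1,513.0354
  2     1,625.00     1,408.7853     2,817.5705
  3     1,625.00     1,311.7181     3,935.1544
  4     1,625.00     1,221.3390     4,885.3562
  5     1,625.00     1,137.1872     5,685.9359
  6     1,625.00     1,058.8335     6,353.0011
  7     1,625.00       985.8785     6,901.1495
  8    51,625.00    29,162.5713   233,300.5705
  Σ                 37,799.3483   265,391.7735
Price P = Σ PV = 37,799.3483.
Macaulay duration = Σ(t·PV) / P = 265,391.7735 / 37,799.3483 = 7.02107 years.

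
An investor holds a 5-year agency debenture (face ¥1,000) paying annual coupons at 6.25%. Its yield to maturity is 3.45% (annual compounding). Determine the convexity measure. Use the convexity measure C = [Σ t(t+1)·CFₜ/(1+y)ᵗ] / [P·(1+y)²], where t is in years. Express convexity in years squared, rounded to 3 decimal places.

24.171

With y = 0.0345:
  t   CF        PV=CF/(1+0.0345)^t    t·PV        t(t+1)·PV
  1        62.50        60.4157        60.4157         120.8313
  2        62.50        58.4008       116.8017         350.4050
  3        62.50        56.4532       169.3596         677.4383
  4        62.50        54.5705       218.2821       1,091.4103
  5     1,062.50       896.7605     4,483.8024      26,902.8146
  Σ                  1,126.6007     5,048.6614      29,142.8995
P = 1,126.6007.
Convexity = Σ t(t+1)·PV / [P·(1+y)²] = 29,142.8995 / (1,126.6007 × 1.070190) = 24.17140.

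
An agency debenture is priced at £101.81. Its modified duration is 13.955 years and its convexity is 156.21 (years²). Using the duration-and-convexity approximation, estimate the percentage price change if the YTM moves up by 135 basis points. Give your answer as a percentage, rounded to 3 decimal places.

-17.416%

Duration effect: -D_mod·Δy = -13.955 × (+0.0135) = -0.1883925
Convexity effect: ½·C·(Δy)² = 0.5 × 156.21 × (0.0135)² = +0.01423463625
ΔP/P ≈ -0.1883925 + 0.01423463625 = -0.17415786375
= -17.415786375%.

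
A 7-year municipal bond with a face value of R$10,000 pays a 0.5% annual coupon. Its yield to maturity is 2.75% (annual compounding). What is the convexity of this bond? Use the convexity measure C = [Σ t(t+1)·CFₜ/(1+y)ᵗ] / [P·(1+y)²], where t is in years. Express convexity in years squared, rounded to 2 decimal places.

With y = 0.0275:
  t   CF        PV=CF/(1+0.0275)^t    t·PV        t(t+1)·PV
  1        50.00        48.6618        48.6618          97.3236
  2        50.00        47.3594        94.7188         284.1565
  3        50.00        46.0919       138.2757         553.1027
  4        50.00        44.8583       179.4331         897.1657
  5        50.00        43.6577       218.2885       1,309.7310
  6        50.00        42.4892       254.9355       1,784.5483
  7    10,050.00     8,311.7648    58,182.3539     465,458.8315
  Σ                  8,584.8832    59,116.6674     470,384.8593
P = 8,584.8832.
Convexity = Σ t(t+1)·PV / [P·(1+y)²] = 470,384.8593 / (8,584.8832 × 1.055756) = 51.89856.

51.90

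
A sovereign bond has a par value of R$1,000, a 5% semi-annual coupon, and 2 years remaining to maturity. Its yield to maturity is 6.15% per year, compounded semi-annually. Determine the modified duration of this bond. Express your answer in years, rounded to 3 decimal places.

Periodic yield y = 0.03075. First find Macaulay duration:
  t   CF        PV=CF/(1+0.03075)^t    t·PV
  1        25.00        24.2542        24.2542
  2        25.00        23.5306        47.0612
  3        25.00        22.8286        68.4859
  4     1,025.00       908.0515     3,632.2061
  Σ                    978.6650     3,772.0074
P = 978.6650; Macaulay duration = 3,772.0074 / 978.6650 = 3.85424 half-year periods = 1.92712 years.
Modified duration = D_Mac / (1 + y) = 1.92712 / 1.03075 = 1.86963 years.

1.870 years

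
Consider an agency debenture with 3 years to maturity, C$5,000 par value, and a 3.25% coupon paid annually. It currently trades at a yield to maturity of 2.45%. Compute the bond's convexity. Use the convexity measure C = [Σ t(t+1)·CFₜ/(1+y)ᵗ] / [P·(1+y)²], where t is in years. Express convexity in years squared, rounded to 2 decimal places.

With y = 0.0245:
  t   CF        PV=CF/(1+0.0245)^t    t·PV        t(t+1)·PV
  1       162.50       158.6140       158.6140         317.2279
  2       162.50       154.8208       309.6417         928.9251
  3     5,162.50     4,800.9168    14,402.7503      57,611.0012
  Σ                  5,114.3516    14,871.0059      58,857.1542
P = 5,114.3516.
Convexity = Σ t(t+1)·PV / [P·(1+y)²] = 58,857.1542 / (5,114.3516 × 1.049600) = 10.96440.

10.96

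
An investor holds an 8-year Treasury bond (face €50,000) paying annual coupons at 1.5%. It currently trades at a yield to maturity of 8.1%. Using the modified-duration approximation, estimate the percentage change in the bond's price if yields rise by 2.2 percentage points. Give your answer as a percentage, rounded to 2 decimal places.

Periodic yield y = 0.081. Modified duration first:
  t   CF        PV=CF/(1+0.081)^t    t·PV
  1       750.00       693.8020       693.8020
  2       750.00       641.8150     1,283.6300
  3       750.00       593.7234     1,781.1703
  4       750.00       549.2354     2,196.9414
  5       750.00       508.0808     2,540.4041
  6       750.00       470.0100     2,820.0600
  7       750.00       434.7919     3,043.5430
  8    50,750.00    27,216.3885   217,731.1077
  Σ                 31,107.8470   232,090.6585
P = 31,107.8470; D_Mac = 7.46084 yrs; D_mod = 7.46084/(1+0.081) = 6.90179 yrs.
ΔP/P ≈ -D_mod · Δy = -6.90179 × (+0.022) = -0.151839 = -15.1839%.

-15.18%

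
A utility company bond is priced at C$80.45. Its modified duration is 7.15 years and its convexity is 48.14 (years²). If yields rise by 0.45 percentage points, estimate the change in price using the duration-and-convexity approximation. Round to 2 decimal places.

-C$2.55

Duration effect: -D_mod·Δy = -7.15 × (+0.0045) = -0.032175
Convexity effect: ½·C·(Δy)² = 0.5 × 48.14 × (0.0045)² = +0.0004874175
ΔP/P ≈ -0.032175 + 0.0004874175 = -0.0316875825
ΔP ≈ 80.45 × (-0.0316875825) = -2.549266012125.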